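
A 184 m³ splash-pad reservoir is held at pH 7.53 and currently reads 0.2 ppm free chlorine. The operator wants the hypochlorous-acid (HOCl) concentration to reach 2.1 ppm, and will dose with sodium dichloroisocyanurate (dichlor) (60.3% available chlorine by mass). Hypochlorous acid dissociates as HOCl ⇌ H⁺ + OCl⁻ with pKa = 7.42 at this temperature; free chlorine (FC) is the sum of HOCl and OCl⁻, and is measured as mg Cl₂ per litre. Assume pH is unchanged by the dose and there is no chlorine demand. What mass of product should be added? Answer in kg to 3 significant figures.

Volume: 184 m³ = 184,000 L.
[OCl⁻]/[HOCl] = 10^(pH − pKa) = 10^(7.53 − 7.42) = 1.288; fraction as HOCl = 1/(1 + 1.288) = 0.437.
Free chlorine required for 2.1 ppm HOCl: 2.1 / 0.437 = 4.805 ppm.
FC to add: 4.805 − 0.2 = 4.605 mg/L as Cl₂.
Cl₂ equivalent: 4.605 mg/L × 184,000 L = 847.4 g.
Product at 60.3% available Cl: 847.4 / 0.603 = 1405 g.

1.41 kg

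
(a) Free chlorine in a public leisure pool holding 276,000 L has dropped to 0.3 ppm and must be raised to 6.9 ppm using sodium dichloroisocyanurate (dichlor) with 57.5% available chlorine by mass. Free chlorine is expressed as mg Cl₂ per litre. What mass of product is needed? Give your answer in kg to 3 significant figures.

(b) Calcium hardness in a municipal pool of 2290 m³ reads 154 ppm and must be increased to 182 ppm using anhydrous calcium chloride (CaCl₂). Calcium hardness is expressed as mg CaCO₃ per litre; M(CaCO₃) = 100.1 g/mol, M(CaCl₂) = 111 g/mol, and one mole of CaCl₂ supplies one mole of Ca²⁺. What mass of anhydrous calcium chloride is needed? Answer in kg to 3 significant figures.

(a) 3.17 kg; (b) 71.1 kg

(a) Chlorine deficit: 6.9 − 0.3 = 6.6 ppm = 6.6 mg/L as Cl₂.
(a) Cl₂ equivalent needed: 6.6 mg/L × 276,000 L = 1,822,000 mg = 1822 g.
(a) Product at 57.5% available chlorine: 1822 / 0.575 = 3168 g.

(b) Volume: 2290 m³ = 2,290,000 L.
(b) Hardness to add: (182 − 154) = 28 mg/L as CaCO₃ × 2,290,000 L = 64,120 g as CaCO₃.
(b) Moles of Ca²⁺ (1 mol Ca²⁺ ≡ 1 mol CaCO₃): 64,120 / 100.1 g/mol = 640.6 mol.
(b) Mass of CaCl₂: 640.6 × 111 = 71,100 g.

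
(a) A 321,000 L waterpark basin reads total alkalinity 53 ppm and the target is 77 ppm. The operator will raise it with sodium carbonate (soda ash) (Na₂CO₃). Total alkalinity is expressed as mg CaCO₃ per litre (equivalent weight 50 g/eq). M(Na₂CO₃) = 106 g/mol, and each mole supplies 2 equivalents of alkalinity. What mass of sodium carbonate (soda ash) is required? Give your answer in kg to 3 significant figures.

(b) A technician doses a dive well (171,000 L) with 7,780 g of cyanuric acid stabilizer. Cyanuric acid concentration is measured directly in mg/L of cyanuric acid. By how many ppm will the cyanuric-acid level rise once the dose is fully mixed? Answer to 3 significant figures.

(a) Alkalinity to add: (77 − 53) = 24 mg/L as CaCO₃ × 321,000 L = 7704 g as CaCO₃.
(a) Equivalents: 7704 g ÷ 50 g/eq = 154.1 eq.
(a) Each mole of Na₂CO₃ supplies 2 eq, so 154.1 / 2 = 77.04 mol.
(a) Mass: 77.04 mol × 106 g/mol = 8166 g.

(b) Rise: 7,780 g / 171,000 L × 1000 = 45.5 mg/L.

(a) 8.17 kg; (b) 45.5 ppm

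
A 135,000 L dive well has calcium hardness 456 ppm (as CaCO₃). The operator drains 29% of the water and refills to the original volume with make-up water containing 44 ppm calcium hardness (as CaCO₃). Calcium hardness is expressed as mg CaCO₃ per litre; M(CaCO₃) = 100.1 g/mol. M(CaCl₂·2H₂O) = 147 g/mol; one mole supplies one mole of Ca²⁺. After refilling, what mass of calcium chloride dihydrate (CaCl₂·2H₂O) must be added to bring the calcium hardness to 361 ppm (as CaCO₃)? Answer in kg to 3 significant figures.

4.85 kg

After draining 29% and refilling: 456 × 0.71 + 44 × 0.29 = 336.52 ppm.
Deficit to target: 361 − 336.52 = 24.48 mg/L.
As CaCO₃: 24.48 mg/L × 135,000 L = 3305 g; ÷ 100.1 = 33.01 mol Ca²⁺.
Mass: 33.01 × 147 = 4853 g.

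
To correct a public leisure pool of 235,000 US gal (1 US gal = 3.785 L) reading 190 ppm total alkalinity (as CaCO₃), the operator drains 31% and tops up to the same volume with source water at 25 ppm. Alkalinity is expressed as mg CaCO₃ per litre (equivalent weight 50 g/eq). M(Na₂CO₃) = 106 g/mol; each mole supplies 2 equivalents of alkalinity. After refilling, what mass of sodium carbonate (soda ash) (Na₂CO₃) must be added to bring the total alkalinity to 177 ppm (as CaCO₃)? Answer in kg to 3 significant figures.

36.0 kg

Volume: 235,000 US gal × 3.785 L/gal = 889,475 L.
After draining 31% and refilling: 190 × 0.69 + 25 × 0.31 = 138.85 ppm.
Deficit to target: 177 − 138.85 = 38.15 mg/L.
As CaCO₃: 38.15 mg/L × 889,475 L = 33,930 g; ÷ 50 g/eq ÷ 2 = 339.3 mol Na₂CO₃.
Mass: 339.3 × 106 = 35,970 g.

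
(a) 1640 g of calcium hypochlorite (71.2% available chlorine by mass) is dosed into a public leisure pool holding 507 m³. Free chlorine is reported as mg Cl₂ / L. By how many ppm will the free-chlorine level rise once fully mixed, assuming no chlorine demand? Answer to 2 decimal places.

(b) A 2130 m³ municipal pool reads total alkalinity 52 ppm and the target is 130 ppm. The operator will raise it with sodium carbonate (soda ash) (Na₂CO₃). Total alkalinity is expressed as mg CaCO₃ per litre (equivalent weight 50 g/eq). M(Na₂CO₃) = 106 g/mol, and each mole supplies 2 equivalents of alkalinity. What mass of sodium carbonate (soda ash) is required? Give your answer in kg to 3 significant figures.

(a) Volume: 507 m³ = 507,000 L.
(a) Available chlorine delivered: 1640 g × 0.712 = 1168 g as Cl₂.
(a) Concentration rise: 1168 g / 507,000 L = 2.303 mg/L = 2.30 ppm.

(b) Volume: 2130 m³ = 2,130,000 L.
(b) Alkalinity to add: (130 − 52) = 78 mg/L as CaCO₃ × 2,130,000 L = 166,100 g as CaCO₃.
(b) Equivalents: 166,100 g ÷ 50 g/eq = 3323 eq.
(b) Each mole of Na₂CO₃ supplies 2 eq, so 3323 / 2 = 1661 mol.
(b) Mass: 1661 mol × 106 g/mol = 176,100 g.

(a) 2.30 ppm; (b) 176 kg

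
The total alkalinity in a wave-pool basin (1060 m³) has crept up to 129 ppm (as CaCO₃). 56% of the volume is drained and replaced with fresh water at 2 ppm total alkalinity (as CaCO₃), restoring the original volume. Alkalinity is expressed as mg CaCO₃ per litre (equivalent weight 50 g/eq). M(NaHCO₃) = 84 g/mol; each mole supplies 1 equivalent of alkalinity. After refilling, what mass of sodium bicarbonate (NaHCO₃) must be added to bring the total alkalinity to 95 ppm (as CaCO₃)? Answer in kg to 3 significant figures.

66.1 kg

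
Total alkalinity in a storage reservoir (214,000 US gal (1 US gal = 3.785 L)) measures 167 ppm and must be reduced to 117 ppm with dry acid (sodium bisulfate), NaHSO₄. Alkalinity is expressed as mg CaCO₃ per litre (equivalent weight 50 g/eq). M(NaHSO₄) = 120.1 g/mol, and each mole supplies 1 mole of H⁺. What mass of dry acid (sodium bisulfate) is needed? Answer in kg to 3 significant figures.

Volume: 214,000 US gal × 3.785 L/gal = 809,990 L.
Alkalinity to neutralize: (167 − 117) = 50 mg/L as CaCO₃ × 809,990 L = 40,500 g as CaCO₃.
Equivalents of H⁺ required: 40,500 ÷ 50 g/eq = 810 eq = 810 mol NaHSO₄.
Mass of NaHSO₄: 810 × 120.1 = 97,280 g.

97.3 kg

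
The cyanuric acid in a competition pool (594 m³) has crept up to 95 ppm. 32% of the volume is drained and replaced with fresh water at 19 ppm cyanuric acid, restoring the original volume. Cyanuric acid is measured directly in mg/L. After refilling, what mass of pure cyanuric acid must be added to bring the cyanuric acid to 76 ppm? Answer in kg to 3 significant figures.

3.16 kg

Volume: 594 m³ = 594,000 L.
After draining 32% and refilling: 95 × 0.68 + 19 × 0.32 = 70.68 ppm.
Deficit to target: 76 − 70.68 = 5.32 mg/L.
Mass: 5.32 mg/L × 594,000 L = 3160 g cyanuric acid.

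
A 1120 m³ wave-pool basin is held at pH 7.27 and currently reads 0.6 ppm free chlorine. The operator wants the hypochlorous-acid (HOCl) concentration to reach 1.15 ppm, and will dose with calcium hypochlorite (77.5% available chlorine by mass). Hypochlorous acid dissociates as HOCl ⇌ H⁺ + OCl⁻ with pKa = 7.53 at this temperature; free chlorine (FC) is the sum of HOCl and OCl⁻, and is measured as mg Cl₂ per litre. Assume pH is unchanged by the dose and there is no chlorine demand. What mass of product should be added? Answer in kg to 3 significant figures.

Volume: 1120 m³ = 1,120,000 L.
[OCl⁻]/[HOCl] = 10^(pH − pKa) = 10^(7.27 − 7.53) = 0.5495; fraction as HOCl = 1/(1 + 0.5495) = 0.6454.
Free chlorine required for 1.15 ppm HOCl: 1.15 / 0.6454 = 1.782 ppm.
FC to add: 1.782 − 0.6 = 1.182 mg/L as Cl₂.
Cl₂ equivalent: 1.182 mg/L × 1,120,000 L = 1324 g.
Product at 77.5% available Cl: 1324 / 0.775 = 1708 g.

1.71 kg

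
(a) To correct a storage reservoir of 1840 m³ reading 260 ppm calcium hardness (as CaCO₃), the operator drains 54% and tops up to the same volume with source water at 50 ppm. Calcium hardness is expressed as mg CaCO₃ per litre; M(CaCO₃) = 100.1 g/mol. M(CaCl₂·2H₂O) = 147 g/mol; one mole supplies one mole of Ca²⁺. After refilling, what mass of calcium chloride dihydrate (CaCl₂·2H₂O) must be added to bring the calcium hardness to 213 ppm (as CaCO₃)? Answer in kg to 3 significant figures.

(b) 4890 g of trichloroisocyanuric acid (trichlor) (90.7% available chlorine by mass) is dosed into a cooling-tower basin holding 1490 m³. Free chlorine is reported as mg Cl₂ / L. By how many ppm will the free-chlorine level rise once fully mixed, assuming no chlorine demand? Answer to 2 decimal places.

(a) Volume: 1840 m³ = 1,840,000 L.
(a) After draining 54% and refilling: 260 × 0.46 + 50 × 0.54 = 146.6 ppm.
(a) Deficit to target: 213 − 146.6 = 66.4 mg/L.
(a) As CaCO₃: 66.4 mg/L × 1,840,000 L = 122,200 g; ÷ 100.1 = 1221 mol Ca²⁺.
(a) Mass: 1221 × 147 = 179,400 g.

(b) Volume: 1490 m³ = 1,490,000 L.
(b) Available chlorine delivered: 4890 g × 0.907 = 4435 g as Cl₂.
(b) Concentration rise: 4435 g / 1,490,000 L = 2.977 mg/L = 2.98 ppm.

(a) 179 kg; (b) 2.98 ppm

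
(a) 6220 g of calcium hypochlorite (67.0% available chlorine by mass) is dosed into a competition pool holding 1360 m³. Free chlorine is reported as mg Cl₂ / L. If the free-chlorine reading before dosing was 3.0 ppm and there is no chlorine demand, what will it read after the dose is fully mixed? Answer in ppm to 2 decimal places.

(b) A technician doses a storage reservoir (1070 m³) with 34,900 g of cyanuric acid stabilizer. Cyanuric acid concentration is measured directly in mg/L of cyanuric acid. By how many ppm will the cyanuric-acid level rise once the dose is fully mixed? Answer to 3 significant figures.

(a) Volume: 1360 m³ = 1,360,000 L.
(a) Available chlorine delivered: 6220 g × 0.67 = 4167 g as Cl₂.
(a) Concentration rise: 4167 g / 1,360,000 L = 3.064 mg/L = 3.06 ppm.
(a) Final FC: 3.0 + 3.06 = 6.06 ppm.

(b) Volume: 1070 m³ = 1,070,000 L.
(b) Rise: 34,900 g / 1,070,000 L × 1000 = 32.62 mg/L.

(a) 6.06 ppm; (b) 32.6 ppm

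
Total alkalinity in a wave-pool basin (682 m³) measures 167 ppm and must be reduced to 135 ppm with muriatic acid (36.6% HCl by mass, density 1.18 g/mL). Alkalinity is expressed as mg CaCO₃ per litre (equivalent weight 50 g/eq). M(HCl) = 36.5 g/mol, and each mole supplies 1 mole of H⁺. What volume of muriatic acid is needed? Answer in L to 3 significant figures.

Volume: 682 m³ = 682,000 L.
Alkalinity to neutralize: (167 − 135) = 32 mg/L as CaCO₃ × 682,000 L = 21,820 g as CaCO₃.
Equivalents of H⁺ required: 21,820 ÷ 50 g/eq = 436.5 eq = 436.5 mol HCl.
Mass of HCl: 436.5 × 36.5 = 15,930 g.
Mass of 36.6% solution: 15,930 / 0.366 = 43,530 g.
Volume: 43,530 g ÷ 1.18 g/mL = 36,890 mL.

36.9 L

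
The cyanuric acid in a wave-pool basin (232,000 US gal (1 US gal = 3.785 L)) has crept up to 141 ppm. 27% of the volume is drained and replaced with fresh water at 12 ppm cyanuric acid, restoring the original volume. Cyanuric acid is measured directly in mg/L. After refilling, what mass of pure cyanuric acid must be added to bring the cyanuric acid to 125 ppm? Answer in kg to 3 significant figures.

Volume: 232,000 US gal × 3.785 L/gal = 878,120 L.
After draining 27% and refilling: 141 × 0.73 + 12 × 0.27 = 106.17 ppm.
Deficit to target: 125 − 106.17 = 18.83 mg/L.
Mass: 18.83 mg/L × 878,120 L = 16,530 g cyanuric acid.

16.5 kg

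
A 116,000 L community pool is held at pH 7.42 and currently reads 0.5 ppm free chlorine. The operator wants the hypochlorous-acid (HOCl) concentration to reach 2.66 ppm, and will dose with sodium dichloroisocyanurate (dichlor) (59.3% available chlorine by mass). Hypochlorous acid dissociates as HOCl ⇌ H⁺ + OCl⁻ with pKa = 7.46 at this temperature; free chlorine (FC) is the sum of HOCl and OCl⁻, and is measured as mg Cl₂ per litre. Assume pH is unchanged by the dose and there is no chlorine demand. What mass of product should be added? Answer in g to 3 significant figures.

[OCl⁻]/[HOCl] = 10^(pH − pKa) = 10^(7.42 − 7.46) = 0.912; fraction as HOCl = 1/(1 + 0.912) = 0.523.
Free chlorine required for 2.66 ppm HOCl: 2.66 / 0.523 = 5.086 ppm.
FC to add: 5.086 − 0.5 = 4.586 mg/L as Cl₂.
Cl₂ equivalent: 4.586 mg/L × 116,000 L = 532 g.
Product at 59.3% available Cl: 532 / 0.593 = 897.1 g.

897 g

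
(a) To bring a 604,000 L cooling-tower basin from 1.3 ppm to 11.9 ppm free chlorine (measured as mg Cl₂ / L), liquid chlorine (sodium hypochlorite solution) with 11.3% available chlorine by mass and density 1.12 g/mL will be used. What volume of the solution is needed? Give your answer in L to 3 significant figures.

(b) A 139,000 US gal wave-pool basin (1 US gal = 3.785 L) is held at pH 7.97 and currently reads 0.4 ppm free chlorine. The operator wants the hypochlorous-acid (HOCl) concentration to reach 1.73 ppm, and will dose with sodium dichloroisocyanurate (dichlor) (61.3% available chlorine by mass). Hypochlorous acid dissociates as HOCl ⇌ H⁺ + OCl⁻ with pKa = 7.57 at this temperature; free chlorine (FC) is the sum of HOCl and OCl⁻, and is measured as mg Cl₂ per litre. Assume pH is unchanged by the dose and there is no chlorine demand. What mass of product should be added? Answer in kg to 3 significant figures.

(a) 50.6 L; (b) 4.87 kg

(a) Chlorine deficit: 11.9 − 1.3 = 10.6 ppm = 10.6 mg/L as Cl₂.
(a) Cl₂ equivalent needed: 10.6 mg/L × 604,000 L = 6,402,000 mg = 6402 g.
(a) Product at 11.3% available chlorine: 6402 / 0.113 = 56,660 g.
(a) Volume at density 1.12 g/mL: 56,660 g ÷ 1.12 g/mL = 50,590 mL.

(b) Volume: 139,000 US gal × 3.785 L/gal = 526,115 L.
(b) [OCl⁻]/[HOCl] = 10^(pH − pKa) = 10^(7.97 − 7.57) = 2.512; fraction as HOCl = 1/(1 + 2.512) = 0.2847.
(b) Free chlorine required for 1.73 ppm HOCl: 1.73 / 0.2847 = 6.076 ppm.
(b) FC to add: 6.076 − 0.4 = 5.676 mg/L as Cl₂.
(b) Cl₂ equivalent: 5.676 mg/L × 526,115 L = 2986 g.
(b) Product at 61.3% available Cl: 2986 / 0.613 = 4871 g.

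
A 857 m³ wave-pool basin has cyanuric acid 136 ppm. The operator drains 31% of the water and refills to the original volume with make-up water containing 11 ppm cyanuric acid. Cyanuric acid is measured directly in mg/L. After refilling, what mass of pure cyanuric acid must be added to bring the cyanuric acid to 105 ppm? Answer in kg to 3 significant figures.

Volume: 857 m³ = 857,000 L.
After draining 31% and refilling: 136 × 0.69 + 11 × 0.31 = 97.25 ppm.
Deficit to target: 105 − 97.25 = 7.75 mg/L.
Mass: 7.75 mg/L × 857,000 L = 6642 g cyanuric acid.

6.64 kg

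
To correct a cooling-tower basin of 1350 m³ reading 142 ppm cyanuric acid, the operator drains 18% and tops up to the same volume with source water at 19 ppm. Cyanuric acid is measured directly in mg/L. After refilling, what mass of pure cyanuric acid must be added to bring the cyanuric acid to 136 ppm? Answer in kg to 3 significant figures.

21.8 kg

Volume: 1350 m³ = 1,350,000 L.
After draining 18% and refilling: 142 × 0.82 + 19 × 0.18 = 119.86 ppm.
Deficit to target: 136 − 119.86 = 16.14 mg/L.
Mass: 16.14 mg/L × 1,350,000 L = 21,790 g cyanuric acid.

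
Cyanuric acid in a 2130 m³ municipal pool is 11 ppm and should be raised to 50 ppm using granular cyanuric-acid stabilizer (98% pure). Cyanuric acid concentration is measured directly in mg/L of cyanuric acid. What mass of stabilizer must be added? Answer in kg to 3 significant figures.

84.8 kg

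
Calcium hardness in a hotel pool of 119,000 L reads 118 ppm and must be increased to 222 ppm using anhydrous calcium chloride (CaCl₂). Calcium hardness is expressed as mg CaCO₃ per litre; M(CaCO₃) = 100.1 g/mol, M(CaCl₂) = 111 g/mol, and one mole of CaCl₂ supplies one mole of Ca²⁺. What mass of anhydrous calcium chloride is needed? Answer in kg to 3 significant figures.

13.7 kg

Hardness to add: (222 − 118) = 104 mg/L as CaCO₃ × 119,000 L = 12,380 g as CaCO₃.
Moles of Ca²⁺ (1 mol Ca²⁺ ≡ 1 mol CaCO₃): 12,380 / 100.1 g/mol = 123.6 mol.
Mass of CaCl₂: 123.6 × 111 = 13,720 g.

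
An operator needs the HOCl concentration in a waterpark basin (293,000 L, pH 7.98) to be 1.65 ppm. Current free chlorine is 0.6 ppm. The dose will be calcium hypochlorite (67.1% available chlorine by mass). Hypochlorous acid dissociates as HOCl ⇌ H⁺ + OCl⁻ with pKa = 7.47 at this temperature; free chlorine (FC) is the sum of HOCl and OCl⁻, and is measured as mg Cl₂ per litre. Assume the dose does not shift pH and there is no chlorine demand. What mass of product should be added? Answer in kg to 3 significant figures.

2.79 kg

[OCl⁻]/[HOCl] = 10^(pH − pKa) = 10^(7.98 − 7.47) = 3.236; fraction as HOCl = 1/(1 + 3.236) = 0.2361.
Free chlorine required for 1.65 ppm HOCl: 1.65 / 0.2361 = 6.989 ppm.
FC to add: 6.989 − 0.6 = 6.389 mg/L as Cl₂.
Cl₂ equivalent: 6.389 mg/L × 293,000 L = 1872 g.
Product at 67.1% available Cl: 1872 / 0.671 = 2790 g.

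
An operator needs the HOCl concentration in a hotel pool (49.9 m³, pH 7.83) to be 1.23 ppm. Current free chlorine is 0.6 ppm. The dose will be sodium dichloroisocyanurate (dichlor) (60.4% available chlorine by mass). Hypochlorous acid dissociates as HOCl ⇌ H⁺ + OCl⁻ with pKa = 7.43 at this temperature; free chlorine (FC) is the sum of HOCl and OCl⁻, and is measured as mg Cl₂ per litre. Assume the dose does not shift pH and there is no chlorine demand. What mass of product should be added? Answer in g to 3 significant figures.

Volume: 49.9 m³ = 49,900 L.
[OCl⁻]/[HOCl] = 10^(pH − pKa) = 10^(7.83 − 7.43) = 2.512; fraction as HOCl = 1/(1 + 2.512) = 0.2847.
Free chlorine required for 1.23 ppm HOCl: 1.23 / 0.2847 = 4.32 ppm.
FC to add: 4.32 − 0.6 = 3.72 mg/L as Cl₂.
Cl₂ equivalent: 3.72 mg/L × 49,900 L = 185.6 g.
Product at 60.4% available Cl: 185.6 / 0.604 = 307.3 g.

307 g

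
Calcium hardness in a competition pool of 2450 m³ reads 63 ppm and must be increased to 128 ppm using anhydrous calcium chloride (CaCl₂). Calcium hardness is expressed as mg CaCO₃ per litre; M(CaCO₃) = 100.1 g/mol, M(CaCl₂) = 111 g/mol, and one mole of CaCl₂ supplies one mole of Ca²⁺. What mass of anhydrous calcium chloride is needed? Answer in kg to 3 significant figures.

Volume: 2450 m³ = 2,450,000 L.
Hardness to add: (128 − 63) = 65 mg/L as CaCO₃ × 2,450,000 L = 159,200 g as CaCO₃.
Moles of Ca²⁺ (1 mol Ca²⁺ ≡ 1 mol CaCO₃): 159,200 / 100.1 g/mol = 1591 mol.
Mass of CaCl₂: 1591 × 111 = 176,600 g.

177 kg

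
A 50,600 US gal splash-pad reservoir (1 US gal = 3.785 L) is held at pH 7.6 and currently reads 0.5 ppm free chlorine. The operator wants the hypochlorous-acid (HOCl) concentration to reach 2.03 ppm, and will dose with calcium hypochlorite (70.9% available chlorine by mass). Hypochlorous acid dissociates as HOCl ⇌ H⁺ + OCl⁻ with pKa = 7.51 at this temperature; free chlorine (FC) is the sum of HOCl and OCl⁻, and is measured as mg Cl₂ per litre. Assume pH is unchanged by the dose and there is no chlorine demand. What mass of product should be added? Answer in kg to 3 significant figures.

Volume: 50,600 US gal × 3.785 L/gal = 191,521 L.
[OCl⁻]/[HOCl] = 10^(pH − pKa) = 10^(7.6 − 7.51) = 1.23; fraction as HOCl = 1/(1 + 1.23) = 0.4484.
Free chlorine required for 2.03 ppm HOCl: 2.03 / 0.4484 = 4.527 ppm.
FC to add: 4.527 − 0.5 = 4.027 mg/L as Cl₂.
Cl₂ equivalent: 4.027 mg/L × 191,521 L = 771.3 g.
Product at 70.9% available Cl: 771.3 / 0.709 = 1088 g.

1.09 kg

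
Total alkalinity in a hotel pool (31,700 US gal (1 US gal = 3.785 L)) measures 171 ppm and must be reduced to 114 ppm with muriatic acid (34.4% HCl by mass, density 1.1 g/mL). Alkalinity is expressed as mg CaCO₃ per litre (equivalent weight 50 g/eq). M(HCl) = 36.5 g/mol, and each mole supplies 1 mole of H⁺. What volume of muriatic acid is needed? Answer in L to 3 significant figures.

Volume: 31,700 US gal × 3.785 L/gal = 119,984 L.
Alkalinity to neutralize: (171 − 114) = 57 mg/L as CaCO₃ × 119,984 L = 6839 g as CaCO₃.
Equivalents of H⁺ required: 6839 ÷ 50 g/eq = 136.8 eq = 136.8 mol HCl.
Mass of HCl: 136.8 × 36.5 = 4993 g.
Mass of 34.4% solution: 4993 / 0.344 = 14,510 g.
Volume: 14,510 g ÷ 1.1 g/mL = 13,190 mL.

13.2 L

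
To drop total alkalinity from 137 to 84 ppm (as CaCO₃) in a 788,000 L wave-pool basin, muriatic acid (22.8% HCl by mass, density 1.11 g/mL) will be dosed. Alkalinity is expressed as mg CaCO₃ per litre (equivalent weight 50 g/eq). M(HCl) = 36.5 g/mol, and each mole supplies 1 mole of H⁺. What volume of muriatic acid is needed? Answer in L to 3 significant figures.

120 L

Alkalinity to neutralize: (137 − 84) = 53 mg/L as CaCO₃ × 788,000 L = 41,760 g as CaCO₃.
Equivalents of H⁺ required: 41,760 ÷ 50 g/eq = 835.3 eq = 835.3 mol HCl.
Mass of HCl: 835.3 × 36.5 = 30,490 g.
Mass of 22.8% solution: 30,490 / 0.228 = 133,700 g.
Volume: 133,700 g ÷ 1.11 g/mL = 120,500 mL.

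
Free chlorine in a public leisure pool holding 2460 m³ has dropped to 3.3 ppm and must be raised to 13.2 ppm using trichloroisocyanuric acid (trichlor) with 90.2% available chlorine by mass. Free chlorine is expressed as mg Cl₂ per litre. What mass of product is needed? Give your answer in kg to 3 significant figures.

27.0 kg

Volume: 2460 m³ = 2,460,000 L.
Chlorine deficit: 13.2 − 3.3 = 9.9 ppm = 9.9 mg/L as Cl₂.
Cl₂ equivalent needed: 9.9 mg/L × 2,460,000 L = 24,350,000 mg = 24,350 g.
Product at 90.2% available chlorine: 24,350 / 0.902 = 27,000 g.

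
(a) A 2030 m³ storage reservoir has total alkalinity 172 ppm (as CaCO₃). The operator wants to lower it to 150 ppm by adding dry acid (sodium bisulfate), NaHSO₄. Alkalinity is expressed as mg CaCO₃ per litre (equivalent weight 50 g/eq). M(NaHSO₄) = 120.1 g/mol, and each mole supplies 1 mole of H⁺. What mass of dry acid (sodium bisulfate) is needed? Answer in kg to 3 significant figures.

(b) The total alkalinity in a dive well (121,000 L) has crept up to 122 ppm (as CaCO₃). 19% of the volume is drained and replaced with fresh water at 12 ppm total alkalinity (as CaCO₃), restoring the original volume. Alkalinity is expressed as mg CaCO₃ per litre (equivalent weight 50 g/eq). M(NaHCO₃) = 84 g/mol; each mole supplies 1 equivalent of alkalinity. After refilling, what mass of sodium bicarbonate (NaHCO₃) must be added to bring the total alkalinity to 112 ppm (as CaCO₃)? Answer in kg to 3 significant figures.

(a) Volume: 2030 m³ = 2,030,000 L.
(a) Alkalinity to neutralize: (172 − 150) = 22 mg/L as CaCO₃ × 2,030,000 L = 44,660 g as CaCO₃.
(a) Equivalents of H⁺ required: 44,660 ÷ 50 g/eq = 893.2 eq = 893.2 mol NaHSO₄.
(a) Mass of NaHSO₄: 893.2 × 120.1 = 107,300 g.

(b) After draining 19% and refilling: 122 × 0.81 + 12 × 0.19 = 101.1 ppm.
(b) Deficit to target: 112 − 101.1 = 10.9 mg/L.
(b) As CaCO₃: 10.9 mg/L × 121,000 L = 1319 g; ÷ 50 g/eq ÷ 1 = 26.38 mol NaHCO₃.
(b) Mass: 26.38 × 84 = 2216 g.

(a) 107 kg; (b) 2.22 kg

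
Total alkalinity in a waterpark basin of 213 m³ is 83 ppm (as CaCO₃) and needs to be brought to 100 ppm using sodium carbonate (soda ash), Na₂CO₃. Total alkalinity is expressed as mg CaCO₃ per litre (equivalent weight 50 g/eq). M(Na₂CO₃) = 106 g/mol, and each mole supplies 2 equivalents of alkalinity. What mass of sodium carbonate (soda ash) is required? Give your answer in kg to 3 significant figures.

3.84 kg

Volume: 213 m³ = 213,000 L.
Alkalinity to add: (100 − 83) = 17 mg/L as CaCO₃ × 213,000 L = 3621 g as CaCO₃.
Equivalents: 3621 g ÷ 50 g/eq = 72.42 eq.
Each mole of Na₂CO₃ supplies 2 eq, so 72.42 / 2 = 36.21 mol.
Mass: 36.21 mol × 106 g/mol = 3838 g.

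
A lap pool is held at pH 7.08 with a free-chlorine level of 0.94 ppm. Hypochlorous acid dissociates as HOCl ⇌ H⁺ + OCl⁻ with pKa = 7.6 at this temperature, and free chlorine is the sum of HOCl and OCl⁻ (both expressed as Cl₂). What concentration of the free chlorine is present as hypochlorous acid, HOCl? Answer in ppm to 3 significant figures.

[OCl⁻]/[HOCl] = 10^(pH − pKa) = 10^(7.08 − 7.6) = 10^-0.52 = 0.302.
Fraction as HOCl = 1 / (1 + 0.302) = 0.7681.
HOCl = 0.7681 × 0.94 ppm = 0.722 ppm.

0.722 ppm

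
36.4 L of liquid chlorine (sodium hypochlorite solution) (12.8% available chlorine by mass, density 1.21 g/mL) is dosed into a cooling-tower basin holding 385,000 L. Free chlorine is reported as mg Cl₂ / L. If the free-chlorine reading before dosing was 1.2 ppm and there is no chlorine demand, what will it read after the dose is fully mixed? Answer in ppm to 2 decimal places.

Mass of solution: 36.4 L × 1000 mL/L × 1.21 g/mL = 44,040 g.
Available chlorine delivered: 44,040 g × 0.128 = 5638 g as Cl₂.
Concentration rise: 5638 g / 385,000 L = 14.64 mg/L = 14.64 ppm.
Final FC: 1.2 + 14.64 = 15.84 ppm.

15.84 ppm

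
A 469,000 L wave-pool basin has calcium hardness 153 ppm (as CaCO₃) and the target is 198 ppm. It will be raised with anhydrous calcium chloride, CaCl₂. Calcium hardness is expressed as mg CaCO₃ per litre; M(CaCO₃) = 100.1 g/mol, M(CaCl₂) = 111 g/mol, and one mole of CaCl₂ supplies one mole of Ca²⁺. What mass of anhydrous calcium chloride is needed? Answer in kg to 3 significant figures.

23.4 kg

Hardness to add: (198 − 153) = 45 mg/L as CaCO₃ × 469,000 L = 21,100 g as CaCO₃.
Moles of Ca²⁺ (1 mol Ca²⁺ ≡ 1 mol CaCO₃): 21,100 / 100.1 g/mol = 210.8 mol.
Mass of CaCl₂: 210.8 × 111 = 23,400 g.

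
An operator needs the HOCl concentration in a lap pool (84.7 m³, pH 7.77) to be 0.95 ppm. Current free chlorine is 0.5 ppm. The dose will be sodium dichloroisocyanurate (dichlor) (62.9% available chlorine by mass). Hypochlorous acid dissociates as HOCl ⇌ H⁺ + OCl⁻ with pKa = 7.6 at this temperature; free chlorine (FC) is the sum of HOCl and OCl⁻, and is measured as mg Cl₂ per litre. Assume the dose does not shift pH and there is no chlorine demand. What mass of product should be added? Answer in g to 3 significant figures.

Volume: 84.7 m³ = 84,700 L.
[OCl⁻]/[HOCl] = 10^(pH − pKa) = 10^(7.77 − 7.6) = 1.479; fraction as HOCl = 1/(1 + 1.479) = 0.4034.
Free chlorine required for 0.95 ppm HOCl: 0.95 / 0.4034 = 2.355 ppm.
FC to add: 2.355 − 0.5 = 1.855 mg/L as Cl₂.
Cl₂ equivalent: 1.855 mg/L × 84,700 L = 157.1 g.
Product at 62.9% available Cl: 157.1 / 0.629 = 249.8 g.

250 g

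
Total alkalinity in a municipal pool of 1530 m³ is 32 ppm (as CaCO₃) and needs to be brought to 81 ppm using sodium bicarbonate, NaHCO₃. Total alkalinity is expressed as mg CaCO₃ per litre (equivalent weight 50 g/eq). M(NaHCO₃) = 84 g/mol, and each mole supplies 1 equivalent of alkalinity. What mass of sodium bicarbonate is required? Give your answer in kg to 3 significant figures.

126 kg

Volume: 1530 m³ = 1,530,000 L.
Alkalinity to add: (81 − 32) = 49 mg/L as CaCO₃ × 1,530,000 L = 74,970 g as CaCO₃.
Equivalents: 74,970 g ÷ 50 g/eq = 1499 eq.
NaHCO₃ supplies 1 eq per mole → 1499 mol.
Mass: 1499 mol × 84 g/mol = 125,900 g.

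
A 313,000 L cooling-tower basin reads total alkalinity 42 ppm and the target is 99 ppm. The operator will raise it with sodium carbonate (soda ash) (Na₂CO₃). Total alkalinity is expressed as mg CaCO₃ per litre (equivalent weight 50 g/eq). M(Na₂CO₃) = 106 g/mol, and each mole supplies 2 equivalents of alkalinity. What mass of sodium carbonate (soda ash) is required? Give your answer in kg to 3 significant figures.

18.9 kg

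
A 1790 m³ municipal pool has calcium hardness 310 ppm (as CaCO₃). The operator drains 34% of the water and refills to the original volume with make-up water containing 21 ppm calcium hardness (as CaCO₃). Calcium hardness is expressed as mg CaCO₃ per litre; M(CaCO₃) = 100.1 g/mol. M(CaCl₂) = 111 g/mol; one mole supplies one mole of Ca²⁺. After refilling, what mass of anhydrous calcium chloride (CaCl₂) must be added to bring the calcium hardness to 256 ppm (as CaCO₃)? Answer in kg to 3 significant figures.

Volume: 1790 m³ = 1,790,000 L.
After draining 34% and refilling: 310 × 0.66 + 21 × 0.34 = 211.74 ppm.
Deficit to target: 256 − 211.74 = 44.26 mg/L.
As CaCO₃: 44.26 mg/L × 1,790,000 L = 79,230 g; ÷ 100.1 = 791.5 mol Ca²⁺.
Mass: 791.5 × 111 = 87,850 g.

87.9 kg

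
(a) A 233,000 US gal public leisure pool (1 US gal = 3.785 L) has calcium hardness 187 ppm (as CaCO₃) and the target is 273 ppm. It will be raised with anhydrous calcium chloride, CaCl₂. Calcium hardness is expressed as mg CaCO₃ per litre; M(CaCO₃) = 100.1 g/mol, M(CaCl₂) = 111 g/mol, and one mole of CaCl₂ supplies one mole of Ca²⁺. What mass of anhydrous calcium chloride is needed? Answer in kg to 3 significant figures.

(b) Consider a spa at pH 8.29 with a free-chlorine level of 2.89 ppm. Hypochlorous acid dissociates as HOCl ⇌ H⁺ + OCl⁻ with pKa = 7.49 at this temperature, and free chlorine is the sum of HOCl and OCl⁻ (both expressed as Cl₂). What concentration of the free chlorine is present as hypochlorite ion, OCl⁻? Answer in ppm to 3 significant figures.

(a) 84.1 kg; (b) 2.49 ppm

(a) Volume: 233,000 US gal × 3.785 L/gal = 881,905 L.
(a) Hardness to add: (273 − 187) = 86 mg/L as CaCO₃ × 881,905 L = 75,840 g as CaCO₃.
(a) Moles of Ca²⁺ (1 mol Ca²⁺ ≡ 1 mol CaCO₃): 75,840 / 100.1 g/mol = 757.7 mol.
(a) Mass of CaCl₂: 757.7 × 111 = 84,100 g.

(b) [OCl⁻]/[HOCl] = 10^(pH − pKa) = 10^(8.29 − 7.49) = 10^0.80 = 6.31.
(b) Fraction as HOCl = 1 / (1 + 6.31) = 0.1368.
(b) OCl⁻ = (1 − 0.1368) × 2.89 ppm = 2.495 ppm.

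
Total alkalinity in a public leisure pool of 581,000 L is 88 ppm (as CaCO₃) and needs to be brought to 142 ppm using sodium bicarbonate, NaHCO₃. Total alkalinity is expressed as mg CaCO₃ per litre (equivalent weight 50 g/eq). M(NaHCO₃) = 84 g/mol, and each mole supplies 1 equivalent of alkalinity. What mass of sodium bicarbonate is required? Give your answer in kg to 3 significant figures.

52.7 kg

Alkalinity to add: (142 − 88) = 54 mg/L as CaCO₃ × 581,000 L = 31,370 g as CaCO₃.
Equivalents: 31,370 g ÷ 50 g/eq = 627.5 eq.
NaHCO₃ supplies 1 eq per mole → 627.5 mol.
Mass: 627.5 mol × 84 g/mol = 52,710 g.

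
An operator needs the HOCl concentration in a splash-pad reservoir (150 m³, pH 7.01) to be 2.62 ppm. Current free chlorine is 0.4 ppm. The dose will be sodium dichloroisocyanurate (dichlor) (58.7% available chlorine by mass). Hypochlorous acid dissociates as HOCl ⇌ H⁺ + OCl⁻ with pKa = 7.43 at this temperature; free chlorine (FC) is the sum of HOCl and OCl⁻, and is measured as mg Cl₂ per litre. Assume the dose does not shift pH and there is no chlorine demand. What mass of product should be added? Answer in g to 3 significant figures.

822 g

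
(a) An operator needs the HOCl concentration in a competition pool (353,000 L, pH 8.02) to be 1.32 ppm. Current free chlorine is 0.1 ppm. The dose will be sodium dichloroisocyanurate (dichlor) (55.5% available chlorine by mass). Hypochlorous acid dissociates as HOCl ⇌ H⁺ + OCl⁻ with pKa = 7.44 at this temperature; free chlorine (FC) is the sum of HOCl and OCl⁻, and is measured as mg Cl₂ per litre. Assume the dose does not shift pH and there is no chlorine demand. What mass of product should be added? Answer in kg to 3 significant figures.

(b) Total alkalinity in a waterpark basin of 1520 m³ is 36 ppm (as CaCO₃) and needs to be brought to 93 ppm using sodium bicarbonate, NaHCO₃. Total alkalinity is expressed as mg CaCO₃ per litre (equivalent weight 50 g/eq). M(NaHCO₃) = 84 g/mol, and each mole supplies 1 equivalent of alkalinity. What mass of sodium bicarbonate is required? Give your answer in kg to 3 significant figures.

(a) [OCl⁻]/[HOCl] = 10^(pH − pKa) = 10^(8.02 − 7.44) = 3.802; fraction as HOCl = 1/(1 + 3.802) = 0.2083.
(a) Free chlorine required for 1.32 ppm HOCl: 1.32 / 0.2083 = 6.339 ppm.
(a) FC to add: 6.339 − 0.1 = 6.239 mg/L as Cl₂.
(a) Cl₂ equivalent: 6.239 mg/L × 353,000 L = 2202 g.
(a) Product at 55.5% available Cl: 2202 / 0.555 = 3968 g.

(b) Volume: 1520 m³ = 1,520,000 L.
(b) Alkalinity to add: (93 − 36) = 57 mg/L as CaCO₃ × 1,520,000 L = 86,640 g as CaCO₃.
(b) Equivalents: 86,640 g ÷ 50 g/eq = 1733 eq.
(b) NaHCO₃ supplies 1 eq per mole → 1733 mol.
(b) Mass: 1733 mol × 84 g/mol = 145,600 g.

(a) 3.97 kg; (b) 146 kg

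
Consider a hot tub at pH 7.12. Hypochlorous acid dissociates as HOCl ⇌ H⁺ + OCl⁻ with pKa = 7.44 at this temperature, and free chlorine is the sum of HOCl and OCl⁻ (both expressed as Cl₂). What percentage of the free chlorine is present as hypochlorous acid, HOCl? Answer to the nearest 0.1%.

67.6%

[OCl⁻]/[HOCl] = 10^(pH − pKa) = 10^(7.12 − 7.44) = 10^-0.32 = 0.4786.
Fraction as HOCl = 1 / (1 + 0.4786) = 0.6763.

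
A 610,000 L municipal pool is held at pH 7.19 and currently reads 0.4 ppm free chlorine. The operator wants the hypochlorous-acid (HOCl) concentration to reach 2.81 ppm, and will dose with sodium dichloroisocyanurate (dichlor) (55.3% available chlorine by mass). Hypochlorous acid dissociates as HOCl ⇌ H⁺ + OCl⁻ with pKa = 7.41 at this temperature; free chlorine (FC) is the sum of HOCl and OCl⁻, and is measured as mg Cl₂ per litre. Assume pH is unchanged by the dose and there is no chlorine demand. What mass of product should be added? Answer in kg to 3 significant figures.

4.53 kg

[OCl⁻]/[HOCl] = 10^(pH − pKa) = 10^(7.19 − 7.41) = 0.6026; fraction as HOCl = 1/(1 + 0.6026) = 0.624.
Free chlorine required for 2.81 ppm HOCl: 2.81 / 0.624 = 4.503 ppm.
FC to add: 4.503 − 0.4 = 4.103 mg/L as Cl₂.
Cl₂ equivalent: 4.103 mg/L × 610,000 L = 2503 g.
Product at 55.3% available Cl: 2503 / 0.553 = 4526 g.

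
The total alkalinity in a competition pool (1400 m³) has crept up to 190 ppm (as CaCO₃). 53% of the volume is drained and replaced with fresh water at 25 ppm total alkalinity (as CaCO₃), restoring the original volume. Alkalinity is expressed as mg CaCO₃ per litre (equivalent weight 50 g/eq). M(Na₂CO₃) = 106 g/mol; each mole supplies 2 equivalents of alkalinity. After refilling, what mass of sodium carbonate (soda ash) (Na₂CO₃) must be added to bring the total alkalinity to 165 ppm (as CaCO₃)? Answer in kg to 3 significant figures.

92.7 kg

Volume: 1400 m³ = 1,400,000 L.
After draining 53% and refilling: 190 × 0.47 + 25 × 0.53 = 102.55 ppm.
Deficit to target: 165 − 102.55 = 62.45 mg/L.
As CaCO₃: 62.45 mg/L × 1,400,000 L = 87,430 g; ÷ 50 g/eq ÷ 2 = 874.3 mol Na₂CO₃.
Mass: 874.3 × 106 = 92,680 g.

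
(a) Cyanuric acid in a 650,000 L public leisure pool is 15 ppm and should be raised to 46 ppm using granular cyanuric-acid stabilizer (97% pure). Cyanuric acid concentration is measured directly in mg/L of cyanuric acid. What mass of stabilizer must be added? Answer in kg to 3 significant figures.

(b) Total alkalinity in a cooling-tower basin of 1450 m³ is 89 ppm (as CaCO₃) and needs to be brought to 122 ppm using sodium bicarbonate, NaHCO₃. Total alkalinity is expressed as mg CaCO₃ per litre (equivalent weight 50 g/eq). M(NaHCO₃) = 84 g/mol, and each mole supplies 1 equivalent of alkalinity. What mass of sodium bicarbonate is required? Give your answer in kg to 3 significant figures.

(a) 20.8 kg; (b) 80.4 kg

(a) CYA to add: (46 − 15) = 31 mg/L × 650,000 L = 20,150 g cyanuric acid.
(a) At 97% purity: 20,150 / 0.97 = 20,770 g product.

(b) Volume: 1450 m³ = 1,450,000 L.
(b) Alkalinity to add: (122 − 89) = 33 mg/L as CaCO₃ × 1,450,000 L = 47,850 g as CaCO₃.
(b) Equivalents: 47,850 g ÷ 50 g/eq = 957 eq.
(b) NaHCO₃ supplies 1 eq per mole → 957 mol.
(b) Mass: 957 mol × 84 g/mol = 80,390 g.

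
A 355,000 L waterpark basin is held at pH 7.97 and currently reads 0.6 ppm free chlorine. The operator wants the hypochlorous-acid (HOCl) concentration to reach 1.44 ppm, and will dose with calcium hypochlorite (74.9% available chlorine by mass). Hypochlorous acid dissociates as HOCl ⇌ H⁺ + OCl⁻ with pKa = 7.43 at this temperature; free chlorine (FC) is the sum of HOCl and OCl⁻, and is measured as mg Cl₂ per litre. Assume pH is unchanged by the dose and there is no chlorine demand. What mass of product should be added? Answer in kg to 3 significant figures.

2.76 kg

[OCl⁻]/[HOCl] = 10^(pH − pKa) = 10^(7.97 − 7.43) = 3.467; fraction as HOCl = 1/(1 + 3.467) = 0.2238.
Free chlorine required for 1.44 ppm HOCl: 1.44 / 0.2238 = 6.433 ppm.
FC to add: 6.433 − 0.6 = 5.833 mg/L as Cl₂.
Cl₂ equivalent: 5.833 mg/L × 355,000 L = 2071 g.
Product at 74.9% available Cl: 2071 / 0.749 = 2765 g.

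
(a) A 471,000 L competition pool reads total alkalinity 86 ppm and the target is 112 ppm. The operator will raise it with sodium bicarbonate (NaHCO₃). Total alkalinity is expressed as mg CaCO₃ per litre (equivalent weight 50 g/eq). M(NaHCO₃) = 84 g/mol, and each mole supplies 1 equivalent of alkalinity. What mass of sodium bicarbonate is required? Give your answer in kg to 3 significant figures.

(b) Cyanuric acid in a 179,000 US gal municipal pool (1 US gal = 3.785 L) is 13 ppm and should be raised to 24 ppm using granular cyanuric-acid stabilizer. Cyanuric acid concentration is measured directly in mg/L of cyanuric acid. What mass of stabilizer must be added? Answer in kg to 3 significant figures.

(a) Alkalinity to add: (112 − 86) = 26 mg/L as CaCO₃ × 471,000 L = 12,250 g as CaCO₃.
(a) Equivalents: 12,250 g ÷ 50 g/eq = 244.9 eq.
(a) NaHCO₃ supplies 1 eq per mole → 244.9 mol.
(a) Mass: 244.9 mol × 84 g/mol = 20,570 g.

(b) Volume: 179,000 US gal × 3.785 L/gal = 677,515 L.
(b) CYA to add: (24 − 13) = 11 mg/L × 677,515 L = 7453 g cyanuric acid.

(a) 20.6 kg; (b) 7.45 kg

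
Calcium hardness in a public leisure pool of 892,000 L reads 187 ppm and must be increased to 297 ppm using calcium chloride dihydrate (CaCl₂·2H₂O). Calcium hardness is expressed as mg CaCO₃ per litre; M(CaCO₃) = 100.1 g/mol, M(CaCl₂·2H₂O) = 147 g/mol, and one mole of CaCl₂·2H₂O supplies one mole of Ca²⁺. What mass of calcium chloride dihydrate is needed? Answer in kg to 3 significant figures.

Hardness to add: (297 − 187) = 110 mg/L as CaCO₃ × 892,000 L = 98,120 g as CaCO₃.
Moles of Ca²⁺ (1 mol Ca²⁺ ≡ 1 mol CaCO₃): 98,120 / 100.1 g/mol = 980.2 mol.
Mass of CaCl₂·2H₂O: 980.2 × 147 = 144,100 g.

144 kg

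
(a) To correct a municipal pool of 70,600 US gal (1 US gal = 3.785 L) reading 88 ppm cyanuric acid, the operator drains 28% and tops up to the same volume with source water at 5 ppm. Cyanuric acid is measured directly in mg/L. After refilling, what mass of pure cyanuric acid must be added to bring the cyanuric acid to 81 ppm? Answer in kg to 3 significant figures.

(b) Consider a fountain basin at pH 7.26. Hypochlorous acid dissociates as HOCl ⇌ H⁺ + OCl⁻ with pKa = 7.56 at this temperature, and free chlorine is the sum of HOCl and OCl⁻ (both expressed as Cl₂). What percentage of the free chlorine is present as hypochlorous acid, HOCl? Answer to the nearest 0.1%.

(a) 4.34 kg; (b) 66.6%

(a) Volume: 70,600 US gal × 3.785 L/gal = 267,221 L.
(a) After draining 28% and refilling: 88 × 0.72 + 5 × 0.28 = 64.76 ppm.
(a) Deficit to target: 81 − 64.76 = 16.24 mg/L.
(a) Mass: 16.24 mg/L × 267,221 L = 4340 g cyanuric acid.

(b) [OCl⁻]/[HOCl] = 10^(pH − pKa) = 10^(7.26 − 7.56) = 10^-0.30 = 0.5012.
(b) Fraction as HOCl = 1 / (1 + 0.5012) = 0.6661.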